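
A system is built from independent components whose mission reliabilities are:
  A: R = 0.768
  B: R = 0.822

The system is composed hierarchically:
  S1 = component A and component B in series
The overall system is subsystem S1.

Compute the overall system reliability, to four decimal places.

0.6313

Series (A and B): 0.768000 × 0.822000 = 0.6313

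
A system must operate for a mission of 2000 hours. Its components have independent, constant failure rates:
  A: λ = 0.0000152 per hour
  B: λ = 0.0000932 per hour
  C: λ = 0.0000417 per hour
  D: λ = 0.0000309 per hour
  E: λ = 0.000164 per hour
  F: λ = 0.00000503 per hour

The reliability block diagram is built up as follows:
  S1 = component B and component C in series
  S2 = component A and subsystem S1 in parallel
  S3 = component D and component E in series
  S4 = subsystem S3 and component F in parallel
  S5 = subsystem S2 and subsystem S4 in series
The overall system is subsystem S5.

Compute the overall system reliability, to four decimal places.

R(A) = exp(−0.0000152 × 2000) = 0.970057
R(B) = exp(−0.0000932 × 2000) = 0.829942
R(C) = exp(−0.0000417 × 2000) = 0.919983
R(D) = exp(−0.0000309 × 2000) = 0.940071
R(E) = exp(−0.000164 × 2000) = 0.720363
R(F) = exp(−0.00000503 × 2000) = 0.989990
Series (B and C): 0.829942 × 0.919983 = 0.763533
Parallel (A and [0.763533]): 1 − (1 − 0.970057)(1 − 0.763533) = 0.992919
Series (D and E): 0.940071 × 0.720363 = 0.677192
Parallel ([0.677192] and F): 1 − (1 − 0.677192)(1 − 0.989990) = 0.996769
Series ([0.992919] and [0.996769]): 0.992919 × 0.996769 = 0.9897

0.9897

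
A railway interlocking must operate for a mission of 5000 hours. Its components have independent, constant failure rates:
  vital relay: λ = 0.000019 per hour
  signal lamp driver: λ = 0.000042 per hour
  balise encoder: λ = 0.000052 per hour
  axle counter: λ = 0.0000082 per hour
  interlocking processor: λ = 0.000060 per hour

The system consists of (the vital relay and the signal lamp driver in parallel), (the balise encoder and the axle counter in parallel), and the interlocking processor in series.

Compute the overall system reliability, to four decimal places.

R(vital relay) = exp(−0.000019 × 5000) = 0.909373
R(signal lamp driver) = exp(−0.000042 × 5000) = 0.810584
R(balise encoder) = exp(−0.000052 × 5000) = 0.771052
R(axle counter) = exp(−0.0000082 × 5000) = 0.959829
R(interlocking processor) = exp(−0.000060 × 5000) = 0.740818
Parallel (vital relay and signal lamp driver): 1 − (1 − 0.909373)(1 − 0.810584) = 0.982834
Parallel (balise encoder and axle counter): 1 − (1 − 0.771052)(1 − 0.959829) = 0.990803
Series ([0.982834], [0.990803], and interlocking processor): 0.982834 × 0.990803 × 0.740818 = 0.7214

0.7214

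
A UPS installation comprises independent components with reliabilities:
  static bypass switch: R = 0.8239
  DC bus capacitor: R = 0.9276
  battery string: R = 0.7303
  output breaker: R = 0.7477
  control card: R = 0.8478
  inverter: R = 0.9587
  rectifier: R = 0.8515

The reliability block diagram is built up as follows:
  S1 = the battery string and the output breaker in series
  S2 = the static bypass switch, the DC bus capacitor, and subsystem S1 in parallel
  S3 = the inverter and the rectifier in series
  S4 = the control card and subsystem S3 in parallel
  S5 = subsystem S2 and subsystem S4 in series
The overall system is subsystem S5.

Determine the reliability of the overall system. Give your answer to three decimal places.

0.966

Series (battery string and output breaker): 0.73030 × 0.74770 = 0.54605
Parallel (static bypass switch, DC bus capacitor, and [0.54605]): 1 − (1 − 0.82390)(1 − 0.92760)(1 − 0.54605) = 0.99421
Series (inverter and rectifier): 0.95870 × 0.85150 = 0.81633
Parallel (control card and [0.81633]): 1 − (1 − 0.84780)(1 − 0.81633) = 0.97205
Series ([0.99421] and [0.97205]): 0.99421 × 0.97205 = 0.966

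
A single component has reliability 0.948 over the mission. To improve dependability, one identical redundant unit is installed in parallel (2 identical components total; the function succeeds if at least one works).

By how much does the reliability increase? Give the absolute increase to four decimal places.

R_before = 0.948
R_after = 1 − (1 − 0.948)^2 = 0.9973
ΔR = 0.9973 − 0.948 = 0.0493

0.0493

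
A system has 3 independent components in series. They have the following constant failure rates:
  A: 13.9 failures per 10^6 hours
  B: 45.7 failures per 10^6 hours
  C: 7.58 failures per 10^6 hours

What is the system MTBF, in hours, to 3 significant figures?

Series of exponential components: λ_sys = Σ λ_i
λ_sys = 0.0000139 + 0.0000457 + 0.00000758 = 6.7180e-05 /h
MTBF = 1 / λ_sys = 14900 h

14900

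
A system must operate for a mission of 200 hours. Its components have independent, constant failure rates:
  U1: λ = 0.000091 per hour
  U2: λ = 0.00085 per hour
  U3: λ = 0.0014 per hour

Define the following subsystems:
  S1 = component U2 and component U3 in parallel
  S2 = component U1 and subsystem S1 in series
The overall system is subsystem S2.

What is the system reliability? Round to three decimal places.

R(U1) = exp(−0.000091 × 200) = 0.98196
R(U2) = exp(−0.00085 × 200) = 0.84366
R(U3) = exp(−0.0014 × 200) = 0.75578
Parallel (U2 and U3): 1 − (1 − 0.84366)(1 − 0.75578) = 0.96182
Series (U1 and [0.96182]): 0.98196 × 0.96182 = 0.944

0.944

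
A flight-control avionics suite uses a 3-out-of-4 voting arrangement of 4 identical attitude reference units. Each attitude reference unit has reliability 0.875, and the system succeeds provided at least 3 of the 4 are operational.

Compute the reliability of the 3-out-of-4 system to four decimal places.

R = Σ_{i=3}^{4} C(4,i) p^i (1−p)^{4−i} with p = 0.875
C(4,3)·0.875^3·0.125^1 = 0.334961
C(4,4)·0.875^4·0.125^0 = 0.586182
Sum = 0.9211

0.9211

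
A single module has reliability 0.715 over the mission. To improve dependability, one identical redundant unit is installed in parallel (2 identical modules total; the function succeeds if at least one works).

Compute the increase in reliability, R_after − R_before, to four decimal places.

0.2038

R_before = 0.715
R_after = 1 − (1 − 0.715)^2 = 0.9188
ΔR = 0.9188 − 0.715 = 0.2038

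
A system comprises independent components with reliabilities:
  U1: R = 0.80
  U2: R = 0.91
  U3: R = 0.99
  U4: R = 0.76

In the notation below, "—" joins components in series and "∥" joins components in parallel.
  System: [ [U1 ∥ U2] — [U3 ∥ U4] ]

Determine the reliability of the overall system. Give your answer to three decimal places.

0.980

Parallel (U1 and U2): 1 − (1 − 0.80000)(1 − 0.91000) = 0.98200
Parallel (U3 and U4): 1 − (1 − 0.99000)(1 − 0.76000) = 0.99760
Series ([0.98200] and [0.99760]): 0.98200 × 0.99760 = 0.980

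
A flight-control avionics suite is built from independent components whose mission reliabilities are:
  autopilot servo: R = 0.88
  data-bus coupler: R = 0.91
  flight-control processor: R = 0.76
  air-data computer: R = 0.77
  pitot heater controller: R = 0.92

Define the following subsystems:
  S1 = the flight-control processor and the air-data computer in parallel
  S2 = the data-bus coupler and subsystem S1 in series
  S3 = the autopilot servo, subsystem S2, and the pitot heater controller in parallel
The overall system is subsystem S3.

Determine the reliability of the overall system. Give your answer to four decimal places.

Parallel (flight-control processor and air-data computer): 1 − (1 − 0.760000)(1 − 0.770000) = 0.944800
Series (data-bus coupler and [0.944800]): 0.910000 × 0.944800 = 0.859768
Parallel (autopilot servo, [0.859768], and pitot heater controller): 1 − (1 − 0.880000)(1 − 0.859768)(1 − 0.920000) = 0.9987

0.9987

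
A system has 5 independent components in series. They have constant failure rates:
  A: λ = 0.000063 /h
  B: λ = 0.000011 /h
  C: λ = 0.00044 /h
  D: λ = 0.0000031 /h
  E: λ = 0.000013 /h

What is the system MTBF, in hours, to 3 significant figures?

1890

Series of exponential components: λ_sys = Σ λ_i
λ_sys = 0.000063 + 0.000011 + 0.00044 + 0.0000031 + 0.000013 = 5.3010e-04 /h
MTBF = 1 / λ_sys = 1890 h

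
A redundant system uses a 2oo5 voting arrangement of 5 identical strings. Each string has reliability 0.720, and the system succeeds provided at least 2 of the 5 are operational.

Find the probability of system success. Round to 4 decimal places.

R = Σ_{i=2}^{5} C(5,i) p^i (1−p)^{5−i} with p = 0.720
C(5,2)·0.720^2·0.280^3 = 0.113799
C(5,3)·0.720^3·0.280^2 = 0.292626
C(5,4)·0.720^4·0.280^1 = 0.376234
C(5,5)·0.720^5·0.280^0 = 0.193492
Sum = 0.9762

0.9762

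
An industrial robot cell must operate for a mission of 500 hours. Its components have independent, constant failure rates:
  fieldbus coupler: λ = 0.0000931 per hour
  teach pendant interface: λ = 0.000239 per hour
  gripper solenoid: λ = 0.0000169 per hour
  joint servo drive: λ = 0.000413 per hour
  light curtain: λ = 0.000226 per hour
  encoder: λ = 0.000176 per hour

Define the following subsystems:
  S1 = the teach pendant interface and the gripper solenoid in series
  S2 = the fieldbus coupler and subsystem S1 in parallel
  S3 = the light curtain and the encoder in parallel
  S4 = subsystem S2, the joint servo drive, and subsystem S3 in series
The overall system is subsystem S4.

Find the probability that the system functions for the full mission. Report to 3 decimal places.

R(fieldbus coupler) = exp(−0.0000931 × 500) = 0.95452
R(teach pendant interface) = exp(−0.000239 × 500) = 0.88736
R(gripper solenoid) = exp(−0.0000169 × 500) = 0.99159
R(joint servo drive) = exp(−0.000413 × 500) = 0.81343
R(light curtain) = exp(−0.000226 × 500) = 0.89315
R(encoder) = exp(−0.000176 × 500) = 0.91576
Series (teach pendant interface and gripper solenoid): 0.88736 × 0.99159 = 0.87990
Parallel (fieldbus coupler and [0.87990]): 1 − (1 − 0.95452)(1 − 0.87990) = 0.99454
Parallel (light curtain and encoder): 1 − (1 − 0.89315)(1 − 0.91576) = 0.99100
Series ([0.99454], joint servo drive, and [0.99100]): 0.99454 × 0.81343 × 0.99100 = 0.802

0.802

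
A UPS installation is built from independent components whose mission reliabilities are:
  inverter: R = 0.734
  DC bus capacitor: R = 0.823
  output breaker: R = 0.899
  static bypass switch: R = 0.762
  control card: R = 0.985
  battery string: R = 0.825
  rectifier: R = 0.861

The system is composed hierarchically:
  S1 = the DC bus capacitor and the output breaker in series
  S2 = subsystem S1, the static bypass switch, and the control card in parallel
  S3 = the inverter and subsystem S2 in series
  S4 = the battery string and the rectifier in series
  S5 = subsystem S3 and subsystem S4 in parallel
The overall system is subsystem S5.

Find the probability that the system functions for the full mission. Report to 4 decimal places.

0.9227

Series (DC bus capacitor and output breaker): 0.823000 × 0.899000 = 0.739877
Parallel ([0.739877], static bypass switch, and control card): 1 − (1 − 0.739877)(1 − 0.762000)(1 − 0.985000) = 0.999071
Series (inverter and [0.999071]): 0.734000 × 0.999071 = 0.733318
Series (battery string and rectifier): 0.825000 × 0.861000 = 0.710325
Parallel ([0.733318] and [0.710325]): 1 − (1 − 0.733318)(1 − 0.710325) = 0.9227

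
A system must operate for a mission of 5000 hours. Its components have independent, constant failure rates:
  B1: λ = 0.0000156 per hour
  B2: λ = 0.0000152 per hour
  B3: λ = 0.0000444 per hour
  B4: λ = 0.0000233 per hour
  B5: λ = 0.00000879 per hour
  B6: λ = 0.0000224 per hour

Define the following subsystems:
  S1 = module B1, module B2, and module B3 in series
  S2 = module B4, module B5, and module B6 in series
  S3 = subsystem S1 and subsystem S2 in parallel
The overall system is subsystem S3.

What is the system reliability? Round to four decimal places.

0.9253

R(B1) = exp(−0.0000156 × 5000) = 0.924964
R(B2) = exp(−0.0000152 × 5000) = 0.926816
R(B3) = exp(−0.0000444 × 5000) = 0.800915
R(B4) = exp(−0.0000233 × 5000) = 0.890030
R(B5) = exp(−0.00000879 × 5000) = 0.957002
R(B6) = exp(−0.0000224 × 5000) = 0.894044
Series (B1, B2, and B3): 0.924964 × 0.926816 × 0.800915 = 0.686602
Series (B4, B5, and B6): 0.890030 × 0.957002 × 0.894044 = 0.761511
Parallel ([0.686602] and [0.761511]): 1 − (1 − 0.686602)(1 − 0.761511) = 0.9253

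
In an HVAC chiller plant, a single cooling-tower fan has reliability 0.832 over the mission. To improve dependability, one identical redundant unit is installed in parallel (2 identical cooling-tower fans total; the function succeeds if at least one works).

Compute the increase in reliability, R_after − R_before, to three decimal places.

0.140

R_before = 0.832
R_after = 1 − (1 − 0.832)^2 = 0.972
ΔR = 0.972 − 0.832 = 0.140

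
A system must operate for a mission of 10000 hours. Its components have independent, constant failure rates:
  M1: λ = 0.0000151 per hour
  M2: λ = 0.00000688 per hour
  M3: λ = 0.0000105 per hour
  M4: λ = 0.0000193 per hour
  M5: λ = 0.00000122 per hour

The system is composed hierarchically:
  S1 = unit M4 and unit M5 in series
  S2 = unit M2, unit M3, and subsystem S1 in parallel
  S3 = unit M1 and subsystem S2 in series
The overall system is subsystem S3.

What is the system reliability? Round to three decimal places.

R(M1) = exp(−0.0000151 × 10000) = 0.85985
R(M2) = exp(−0.00000688 × 10000) = 0.93351
R(M3) = exp(−0.0000105 × 10000) = 0.90032
R(M4) = exp(−0.0000193 × 10000) = 0.82448
R(M5) = exp(−0.00000122 × 10000) = 0.98787
Series (M4 and M5): 0.82448 × 0.98787 = 0.81448
Parallel (M2, M3, and [0.81448]): 1 − (1 − 0.93351)(1 − 0.90032)(1 − 0.81448) = 0.99877
Series (M1 and [0.99877]): 0.85985 × 0.99877 = 0.859

0.859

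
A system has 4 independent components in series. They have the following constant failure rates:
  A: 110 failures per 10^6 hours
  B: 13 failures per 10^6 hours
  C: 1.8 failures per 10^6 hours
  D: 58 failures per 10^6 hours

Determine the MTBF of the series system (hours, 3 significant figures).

Series of exponential components: λ_sys = Σ λ_i
λ_sys = 0.00011 + 0.000013 + 0.0000018 + 0.000058 = 1.8280e-04 /h
MTBF = 1 / λ_sys = 5470 h

5470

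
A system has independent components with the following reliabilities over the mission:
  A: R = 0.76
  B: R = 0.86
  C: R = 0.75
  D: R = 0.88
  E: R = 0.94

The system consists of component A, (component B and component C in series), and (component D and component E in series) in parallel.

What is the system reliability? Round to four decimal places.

Series (B and C): 0.860000 × 0.750000 = 0.645000
Series (D and E): 0.880000 × 0.940000 = 0.827200
Parallel (A, [0.645000], and [0.827200]): 1 − (1 − 0.760000)(1 − 0.645000)(1 − 0.827200) = 0.9853

0.9853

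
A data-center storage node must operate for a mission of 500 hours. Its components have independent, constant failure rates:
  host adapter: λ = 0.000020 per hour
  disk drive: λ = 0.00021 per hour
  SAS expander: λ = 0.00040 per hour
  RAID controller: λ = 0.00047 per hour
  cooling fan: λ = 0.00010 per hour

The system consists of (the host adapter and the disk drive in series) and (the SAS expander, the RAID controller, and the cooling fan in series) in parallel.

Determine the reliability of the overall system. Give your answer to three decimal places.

0.958

R(host adapter) = exp(−0.000020 × 500) = 0.99005
R(disk drive) = exp(−0.00021 × 500) = 0.90032
R(SAS expander) = exp(−0.00040 × 500) = 0.81873
R(RAID controller) = exp(−0.00047 × 500) = 0.79057
R(cooling fan) = exp(−0.00010 × 500) = 0.95123
Series (host adapter and disk drive): 0.99005 × 0.90032 = 0.89136
Series (SAS expander, RAID controller, and cooling fan): 0.81873 × 0.79057 × 0.95123 = 0.61570
Parallel ([0.89136] and [0.61570]): 1 − (1 − 0.89136)(1 − 0.61570) = 0.958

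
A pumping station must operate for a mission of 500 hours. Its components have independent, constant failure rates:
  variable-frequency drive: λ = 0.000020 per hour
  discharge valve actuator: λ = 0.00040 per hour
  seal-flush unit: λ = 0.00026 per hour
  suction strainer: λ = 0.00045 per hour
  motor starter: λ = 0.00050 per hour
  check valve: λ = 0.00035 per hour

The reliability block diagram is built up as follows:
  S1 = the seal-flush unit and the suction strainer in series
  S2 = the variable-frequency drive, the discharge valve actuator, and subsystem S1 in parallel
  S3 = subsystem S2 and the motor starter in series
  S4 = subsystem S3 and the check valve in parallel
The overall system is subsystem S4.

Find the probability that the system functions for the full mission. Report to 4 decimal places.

R(variable-frequency drive) = exp(−0.000020 × 500) = 0.990050
R(discharge valve actuator) = exp(−0.00040 × 500) = 0.818731
R(seal-flush unit) = exp(−0.00026 × 500) = 0.878095
R(suction strainer) = exp(−0.00045 × 500) = 0.798516
R(motor starter) = exp(−0.00050 × 500) = 0.778801
R(check valve) = exp(−0.00035 × 500) = 0.839457
Series (seal-flush unit and suction strainer): 0.878095 × 0.798516 = 0.701173
Parallel (variable-frequency drive, discharge valve actuator, and [0.701173]): 1 − (1 − 0.990050)(1 − 0.818731)(1 − 0.701173) = 0.999461
Series ([0.999461] and motor starter): 0.999461 × 0.778801 = 0.778381
Parallel ([0.778381] and check valve): 1 − (1 − 0.778381)(1 − 0.839457) = 0.9644

0.9644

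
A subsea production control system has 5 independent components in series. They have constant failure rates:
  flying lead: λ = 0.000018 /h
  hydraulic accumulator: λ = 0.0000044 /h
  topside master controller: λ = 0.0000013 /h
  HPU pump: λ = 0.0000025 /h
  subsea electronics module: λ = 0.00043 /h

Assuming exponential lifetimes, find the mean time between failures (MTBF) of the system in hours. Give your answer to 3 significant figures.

Series of exponential components: λ_sys = Σ λ_i
λ_sys = 0.000018 + 0.0000044 + 0.0000013 + 0.0000025 + 0.00043 = 4.5620e-04 /h
MTBF = 1 / λ_sys = 2190 h

2190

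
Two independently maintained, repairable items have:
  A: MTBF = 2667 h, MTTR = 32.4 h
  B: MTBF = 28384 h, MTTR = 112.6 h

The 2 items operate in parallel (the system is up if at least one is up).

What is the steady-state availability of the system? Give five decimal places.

A(A) = MTBF/(MTBF+MTTR) = 2667/(2667+32.4) = 0.987997
A(B) = MTBF/(MTBF+MTTR) = 28384/(28384+112.6) = 0.996049
Parallel availability: 1 − (1 − 0.987997)(1 − 0.996049) = 0.99995

0.99995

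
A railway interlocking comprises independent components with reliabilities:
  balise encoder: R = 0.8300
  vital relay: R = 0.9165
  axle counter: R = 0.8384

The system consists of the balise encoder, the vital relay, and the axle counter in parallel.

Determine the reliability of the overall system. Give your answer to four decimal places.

0.9977

Parallel (balise encoder, vital relay, and axle counter): 1 − (1 − 0.830000)(1 − 0.916500)(1 − 0.838400) = 0.9977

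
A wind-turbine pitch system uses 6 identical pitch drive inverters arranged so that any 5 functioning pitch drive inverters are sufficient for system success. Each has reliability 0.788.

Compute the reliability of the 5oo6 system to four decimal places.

R = Σ_{i=5}^{6} C(6,i) p^i (1−p)^{6−i} with p = 0.788
C(6,5)·0.788^5·0.212^1 = 0.386472
C(6,6)·0.788^6·0.212^0 = 0.239418
Sum = 0.6259

0.6259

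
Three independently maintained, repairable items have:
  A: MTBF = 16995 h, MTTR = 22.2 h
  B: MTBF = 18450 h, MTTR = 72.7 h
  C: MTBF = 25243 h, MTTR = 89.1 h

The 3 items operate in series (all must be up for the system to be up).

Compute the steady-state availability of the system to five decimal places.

A(A) = MTBF/(MTBF+MTTR) = 16995/(16995+22.2) = 0.998695
A(B) = MTBF/(MTBF+MTTR) = 18450/(18450+72.7) = 0.996075
A(C) = MTBF/(MTBF+MTTR) = 25243/(25243+89.1) = 0.996483
Series availability: 0.998695 × 0.996075 × 0.996483 = 0.99128

0.99128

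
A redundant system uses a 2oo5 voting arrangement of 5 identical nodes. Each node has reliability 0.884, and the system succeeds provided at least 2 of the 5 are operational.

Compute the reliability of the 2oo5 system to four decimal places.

R = Σ_{i=2}^{5} C(5,i) p^i (1−p)^{5−i} with p = 0.884
C(5,2)·0.884^2·0.116^3 = 0.012198
C(5,3)·0.884^3·0.116^2 = 0.092955
C(5,4)·0.884^4·0.116^1 = 0.354191
C(5,5)·0.884^5·0.116^0 = 0.539835
Sum = 0.9992

0.9992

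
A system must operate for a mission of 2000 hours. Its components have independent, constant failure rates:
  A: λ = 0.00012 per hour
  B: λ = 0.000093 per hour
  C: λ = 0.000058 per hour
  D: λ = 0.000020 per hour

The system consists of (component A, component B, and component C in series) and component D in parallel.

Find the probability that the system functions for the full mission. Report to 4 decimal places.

R(A) = exp(−0.00012 × 2000) = 0.786628
R(B) = exp(−0.000093 × 2000) = 0.830274
R(C) = exp(−0.000058 × 2000) = 0.890475
R(D) = exp(−0.000020 × 2000) = 0.960789
Series (A, B, and C): 0.786628 × 0.830274 × 0.890475 = 0.581584
Parallel ([0.581584] and D): 1 − (1 − 0.581584)(1 − 0.960789) = 0.9836

0.9836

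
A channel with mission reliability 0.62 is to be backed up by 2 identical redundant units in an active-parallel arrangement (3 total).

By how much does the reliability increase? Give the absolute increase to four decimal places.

R_before = 0.62
R_after = 1 − (1 − 0.62)^3 = 0.9451
ΔR = 0.9451 − 0.62 = 0.3251

0.3251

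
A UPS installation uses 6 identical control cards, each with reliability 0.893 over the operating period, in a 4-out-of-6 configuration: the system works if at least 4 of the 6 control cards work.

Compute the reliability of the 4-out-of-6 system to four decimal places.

0.9809

R = Σ_{i=4}^{6} C(6,i) p^i (1−p)^{6−i} with p = 0.893
C(6,4)·0.893^4·0.107^2 = 0.109211
C(6,5)·0.893^5·0.107^1 = 0.364580
C(6,6)·0.893^6·0.107^0 = 0.507118
Sum = 0.9809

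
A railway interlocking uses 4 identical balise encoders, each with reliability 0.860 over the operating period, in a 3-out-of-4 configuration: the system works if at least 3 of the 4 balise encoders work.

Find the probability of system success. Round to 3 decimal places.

R = Σ_{i=3}^{4} C(4,i) p^i (1−p)^{4−i} with p = 0.860
C(4,3)·0.860^3·0.140^1 = 0.35619
C(4,4)·0.860^4·0.140^0 = 0.54701
Sum = 0.903

0.903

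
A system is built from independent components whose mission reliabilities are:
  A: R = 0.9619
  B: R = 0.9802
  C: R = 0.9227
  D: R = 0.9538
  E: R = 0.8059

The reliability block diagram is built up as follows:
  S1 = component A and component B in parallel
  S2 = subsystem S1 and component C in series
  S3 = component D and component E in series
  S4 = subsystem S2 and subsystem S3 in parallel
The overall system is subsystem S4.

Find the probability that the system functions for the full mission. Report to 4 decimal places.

0.9820

Parallel (A and B): 1 − (1 − 0.961900)(1 − 0.980200) = 0.999246
Series ([0.999246] and C): 0.999246 × 0.922700 = 0.922004
Series (D and E): 0.953800 × 0.805900 = 0.768667
Parallel ([0.922004] and [0.768667]): 1 − (1 − 0.922004)(1 − 0.768667) = 0.9820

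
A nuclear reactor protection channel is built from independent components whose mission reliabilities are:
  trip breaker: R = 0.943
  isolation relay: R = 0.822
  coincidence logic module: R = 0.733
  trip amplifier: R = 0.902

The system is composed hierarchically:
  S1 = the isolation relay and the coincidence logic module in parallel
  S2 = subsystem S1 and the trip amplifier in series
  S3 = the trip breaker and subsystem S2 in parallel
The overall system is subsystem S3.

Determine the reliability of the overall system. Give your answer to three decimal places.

0.992

Parallel (isolation relay and coincidence logic module): 1 − (1 − 0.82200)(1 − 0.73300) = 0.95247
Series ([0.95247] and trip amplifier): 0.95247 × 0.90200 = 0.85913
Parallel (trip breaker and [0.85913]): 1 − (1 − 0.94300)(1 − 0.85913) = 0.992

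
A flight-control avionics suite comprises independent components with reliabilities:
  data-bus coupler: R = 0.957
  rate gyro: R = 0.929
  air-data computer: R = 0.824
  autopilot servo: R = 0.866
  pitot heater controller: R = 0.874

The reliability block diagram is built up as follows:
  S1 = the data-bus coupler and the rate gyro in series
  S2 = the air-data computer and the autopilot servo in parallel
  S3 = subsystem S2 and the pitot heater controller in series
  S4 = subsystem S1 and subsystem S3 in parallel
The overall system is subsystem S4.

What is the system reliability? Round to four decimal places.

Series (data-bus coupler and rate gyro): 0.957000 × 0.929000 = 0.889053
Parallel (air-data computer and autopilot servo): 1 − (1 − 0.824000)(1 − 0.866000) = 0.976416
Series ([0.976416] and pitot heater controller): 0.976416 × 0.874000 = 0.853388
Parallel ([0.889053] and [0.853388]): 1 − (1 − 0.889053)(1 − 0.853388) = 0.9837

0.9837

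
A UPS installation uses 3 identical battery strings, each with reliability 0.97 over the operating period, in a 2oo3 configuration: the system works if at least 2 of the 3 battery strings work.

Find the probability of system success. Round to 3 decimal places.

0.997

R = Σ_{i=2}^{3} C(3,i) p^i (1−p)^{3−i} with p = 0.97
C(3,2)·0.97^2·0.03^1 = 0.08468
C(3,3)·0.97^3·0.03^0 = 0.91267
Sum = 0.997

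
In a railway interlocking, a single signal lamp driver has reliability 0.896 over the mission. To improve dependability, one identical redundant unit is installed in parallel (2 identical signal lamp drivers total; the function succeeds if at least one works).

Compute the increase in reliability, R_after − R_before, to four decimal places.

0.0932

R_before = 0.896
R_after = 1 − (1 − 0.896)^2 = 0.9892
ΔR = 0.9892 − 0.896 = 0.0932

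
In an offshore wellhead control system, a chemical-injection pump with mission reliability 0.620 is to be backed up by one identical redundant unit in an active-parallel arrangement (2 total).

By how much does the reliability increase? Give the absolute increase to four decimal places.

0.2356

R_before = 0.620
R_after = 1 − (1 − 0.620)^2 = 0.8556
ΔR = 0.8556 − 0.620 = 0.2356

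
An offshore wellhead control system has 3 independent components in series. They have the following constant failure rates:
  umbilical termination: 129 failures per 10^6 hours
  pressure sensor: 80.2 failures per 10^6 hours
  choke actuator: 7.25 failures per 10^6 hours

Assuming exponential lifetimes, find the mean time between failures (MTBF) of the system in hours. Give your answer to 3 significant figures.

Series of exponential components: λ_sys = Σ λ_i
λ_sys = 0.000129 + 0.0000802 + 0.00000725 = 2.1645e-04 /h
MTBF = 1 / λ_sys = 4620 h

4620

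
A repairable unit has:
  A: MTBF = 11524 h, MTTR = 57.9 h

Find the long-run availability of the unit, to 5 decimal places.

A(A) = MTBF/(MTBF+MTTR) = 11524/(11524+57.9) = 0.99500

0.99500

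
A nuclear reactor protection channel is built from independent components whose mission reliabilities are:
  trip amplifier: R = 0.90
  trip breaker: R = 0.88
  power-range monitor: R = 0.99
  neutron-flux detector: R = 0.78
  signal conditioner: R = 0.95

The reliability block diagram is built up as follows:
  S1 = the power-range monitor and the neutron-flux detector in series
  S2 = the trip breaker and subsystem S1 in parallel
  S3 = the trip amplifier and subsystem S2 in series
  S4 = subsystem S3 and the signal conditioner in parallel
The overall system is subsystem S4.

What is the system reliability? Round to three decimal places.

0.994

Series (power-range monitor and neutron-flux detector): 0.99000 × 0.78000 = 0.77220
Parallel (trip breaker and [0.77220]): 1 − (1 − 0.88000)(1 − 0.77220) = 0.97266
Series (trip amplifier and [0.97266]): 0.90000 × 0.97266 = 0.87539
Parallel ([0.87539] and signal conditioner): 1 − (1 − 0.87539)(1 − 0.95000) = 0.994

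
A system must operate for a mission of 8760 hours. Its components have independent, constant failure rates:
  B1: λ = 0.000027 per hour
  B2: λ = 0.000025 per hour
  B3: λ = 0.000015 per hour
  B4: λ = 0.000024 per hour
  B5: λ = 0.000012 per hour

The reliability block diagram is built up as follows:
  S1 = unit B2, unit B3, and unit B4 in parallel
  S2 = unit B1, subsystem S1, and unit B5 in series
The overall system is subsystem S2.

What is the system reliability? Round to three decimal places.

0.707

R(B1) = exp(−0.000027 × 8760) = 0.78937
R(B2) = exp(−0.000025 × 8760) = 0.80332
R(B3) = exp(−0.000015 × 8760) = 0.87687
R(B4) = exp(−0.000024 × 8760) = 0.81039
R(B5) = exp(−0.000012 × 8760) = 0.90022
Parallel (B2, B3, and B4): 1 − (1 − 0.80332)(1 − 0.87687)(1 − 0.81039) = 0.99541
Series (B1, [0.99541], and B5): 0.78937 × 0.99541 × 0.90022 = 0.707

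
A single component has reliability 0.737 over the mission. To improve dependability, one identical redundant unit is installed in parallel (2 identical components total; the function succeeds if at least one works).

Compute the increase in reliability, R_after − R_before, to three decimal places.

R_before = 0.737
R_after = 1 − (1 − 0.737)^2 = 0.931
ΔR = 0.931 − 0.737 = 0.194

0.194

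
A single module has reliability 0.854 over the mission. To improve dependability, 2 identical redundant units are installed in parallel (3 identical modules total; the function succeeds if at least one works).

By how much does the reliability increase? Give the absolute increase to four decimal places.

0.1429

R_before = 0.854
R_after = 1 − (1 − 0.854)^3 = 0.9969
ΔR = 0.9969 − 0.854 = 0.1429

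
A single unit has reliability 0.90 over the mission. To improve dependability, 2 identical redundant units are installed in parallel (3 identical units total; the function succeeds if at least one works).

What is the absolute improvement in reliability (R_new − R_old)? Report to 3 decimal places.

0.099

R_before = 0.90
R_after = 1 − (1 − 0.90)^3 = 0.999
ΔR = 0.999 − 0.90 = 0.099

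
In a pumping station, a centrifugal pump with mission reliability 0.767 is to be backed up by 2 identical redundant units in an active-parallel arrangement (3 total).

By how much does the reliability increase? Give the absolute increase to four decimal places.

R_before = 0.767
R_after = 1 − (1 − 0.767)^3 = 0.9874
ΔR = 0.9874 − 0.767 = 0.2204

0.2204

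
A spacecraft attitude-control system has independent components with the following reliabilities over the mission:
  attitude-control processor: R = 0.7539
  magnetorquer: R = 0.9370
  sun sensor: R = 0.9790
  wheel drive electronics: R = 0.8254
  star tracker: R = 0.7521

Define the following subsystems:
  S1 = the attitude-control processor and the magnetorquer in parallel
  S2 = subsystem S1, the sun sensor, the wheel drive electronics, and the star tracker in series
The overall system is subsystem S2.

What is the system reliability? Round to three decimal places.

0.598

Parallel (attitude-control processor and magnetorquer): 1 − (1 − 0.75390)(1 − 0.93700) = 0.98450
Series ([0.98450], sun sensor, wheel drive electronics, and star tracker): 0.98450 × 0.97900 × 0.82540 × 0.75210 = 0.598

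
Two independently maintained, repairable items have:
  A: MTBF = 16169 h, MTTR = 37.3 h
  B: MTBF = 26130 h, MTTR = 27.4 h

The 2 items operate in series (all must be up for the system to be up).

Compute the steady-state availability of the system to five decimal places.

A(A) = MTBF/(MTBF+MTTR) = 16169/(16169+37.3) = 0.997698
A(B) = MTBF/(MTBF+MTTR) = 26130/(26130+27.4) = 0.998952
Series availability: 0.997698 × 0.998952 = 0.99665

0.99665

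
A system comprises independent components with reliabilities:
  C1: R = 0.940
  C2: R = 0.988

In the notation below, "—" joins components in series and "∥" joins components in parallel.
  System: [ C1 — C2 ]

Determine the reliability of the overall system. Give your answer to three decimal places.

Series (C1 and C2): 0.94000 × 0.98800 = 0.929

0.929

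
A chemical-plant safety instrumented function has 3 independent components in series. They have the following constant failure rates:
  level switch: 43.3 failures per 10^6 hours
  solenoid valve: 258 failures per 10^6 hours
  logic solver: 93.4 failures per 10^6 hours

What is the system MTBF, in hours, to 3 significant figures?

Series of exponential components: λ_sys = Σ λ_i
λ_sys = 0.0000433 + 0.000258 + 0.0000934 = 3.9470e-04 /h
MTBF = 1 / λ_sys = 2530 h

2530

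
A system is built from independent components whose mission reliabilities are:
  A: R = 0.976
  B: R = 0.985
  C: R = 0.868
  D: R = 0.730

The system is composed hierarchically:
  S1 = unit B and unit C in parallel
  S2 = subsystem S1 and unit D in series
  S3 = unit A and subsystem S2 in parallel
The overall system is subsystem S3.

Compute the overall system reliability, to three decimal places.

0.993

Parallel (B and C): 1 − (1 − 0.98500)(1 − 0.86800) = 0.99802
Series ([0.99802] and D): 0.99802 × 0.73000 = 0.72855
Parallel (A and [0.72855]): 1 − (1 − 0.97600)(1 − 0.72855) = 0.993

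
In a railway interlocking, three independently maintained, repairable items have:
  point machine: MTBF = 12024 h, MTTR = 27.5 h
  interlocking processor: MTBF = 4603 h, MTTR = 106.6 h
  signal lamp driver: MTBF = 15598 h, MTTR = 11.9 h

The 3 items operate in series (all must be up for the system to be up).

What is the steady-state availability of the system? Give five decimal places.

0.97439

A(point machine) = MTBF/(MTBF+MTTR) = 12024/(12024+27.5) = 0.997718
A(interlocking processor) = MTBF/(MTBF+MTTR) = 4603/(4603+106.6) = 0.977365
A(signal lamp driver) = MTBF/(MTBF+MTTR) = 15598/(15598+11.9) = 0.999238
Series availability: 0.997718 × 0.977365 × 0.999238 = 0.97439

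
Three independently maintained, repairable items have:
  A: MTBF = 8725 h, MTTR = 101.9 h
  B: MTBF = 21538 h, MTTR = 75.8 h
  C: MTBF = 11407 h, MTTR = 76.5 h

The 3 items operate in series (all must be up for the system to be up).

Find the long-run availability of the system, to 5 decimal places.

0.97843

A(A) = MTBF/(MTBF+MTTR) = 8725/(8725+101.9) = 0.988456
A(B) = MTBF/(MTBF+MTTR) = 21538/(21538+75.8) = 0.996493
A(C) = MTBF/(MTBF+MTTR) = 11407/(11407+76.5) = 0.993338
Series availability: 0.988456 × 0.996493 × 0.993338 = 0.97843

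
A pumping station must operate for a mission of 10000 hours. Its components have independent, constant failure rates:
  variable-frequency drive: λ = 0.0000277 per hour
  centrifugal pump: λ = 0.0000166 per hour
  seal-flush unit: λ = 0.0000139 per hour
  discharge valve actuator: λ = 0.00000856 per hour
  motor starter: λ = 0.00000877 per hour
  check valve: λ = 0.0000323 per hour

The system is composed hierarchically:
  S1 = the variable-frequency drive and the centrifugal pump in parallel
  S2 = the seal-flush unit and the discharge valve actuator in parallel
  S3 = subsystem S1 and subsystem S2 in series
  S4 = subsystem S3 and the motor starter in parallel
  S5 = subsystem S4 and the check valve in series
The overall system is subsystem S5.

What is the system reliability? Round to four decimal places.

R(variable-frequency drive) = exp(−0.0000277 × 10000) = 0.758054
R(centrifugal pump) = exp(−0.0000166 × 10000) = 0.847046
R(seal-flush unit) = exp(−0.0000139 × 10000) = 0.870228
R(discharge valve actuator) = exp(−0.00000856 × 10000) = 0.917961
R(motor starter) = exp(−0.00000877 × 10000) = 0.916036
R(check valve) = exp(−0.0000323 × 10000) = 0.723974
Parallel (variable-frequency drive and centrifugal pump): 1 − (1 − 0.758054)(1 − 0.847046) = 0.962993
Parallel (seal-flush unit and discharge valve actuator): 1 − (1 − 0.870228)(1 − 0.917961) = 0.989354
Series ([0.962993] and [0.989354]): 0.962993 × 0.989354 = 0.952741
Parallel ([0.952741] and motor starter): 1 − (1 − 0.952741)(1 − 0.916036) = 0.996032
Series ([0.996032] and check valve): 0.996032 × 0.723974 = 0.7211

0.7211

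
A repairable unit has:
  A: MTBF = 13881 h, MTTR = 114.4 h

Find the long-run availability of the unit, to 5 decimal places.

A(A) = MTBF/(MTBF+MTTR) = 13881/(13881+114.4) = 0.99183

0.99183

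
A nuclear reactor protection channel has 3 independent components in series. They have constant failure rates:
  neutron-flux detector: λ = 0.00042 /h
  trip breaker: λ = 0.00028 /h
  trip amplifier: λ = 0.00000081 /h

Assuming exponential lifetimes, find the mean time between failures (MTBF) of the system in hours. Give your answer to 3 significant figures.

Series of exponential components: λ_sys = Σ λ_i
λ_sys = 0.00042 + 0.00028 + 0.00000081 = 7.0081e-04 /h
MTBF = 1 / λ_sys = 1430 h

1430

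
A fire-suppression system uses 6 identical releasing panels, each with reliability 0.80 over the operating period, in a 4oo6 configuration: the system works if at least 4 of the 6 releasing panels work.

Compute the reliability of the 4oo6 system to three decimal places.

R = Σ_{i=4}^{6} C(6,i) p^i (1−p)^{6−i} with p = 0.80
C(6,4)·0.80^4·0.20^2 = 0.24576
C(6,5)·0.80^5·0.20^1 = 0.39322
C(6,6)·0.80^6·0.20^0 = 0.26214
Sum = 0.901

0.901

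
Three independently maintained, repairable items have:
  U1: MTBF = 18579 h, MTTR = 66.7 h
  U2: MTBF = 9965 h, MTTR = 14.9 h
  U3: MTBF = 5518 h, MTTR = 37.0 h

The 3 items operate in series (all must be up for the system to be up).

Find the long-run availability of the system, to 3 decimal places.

A(U1) = MTBF/(MTBF+MTTR) = 18579/(18579+66.7) = 0.996423
A(U2) = MTBF/(MTBF+MTTR) = 9965/(9965+14.9) = 0.998507
A(U3) = MTBF/(MTBF+MTTR) = 5518/(5518+37.0) = 0.993339
Series availability: 0.996423 × 0.998507 × 0.993339 = 0.988

0.988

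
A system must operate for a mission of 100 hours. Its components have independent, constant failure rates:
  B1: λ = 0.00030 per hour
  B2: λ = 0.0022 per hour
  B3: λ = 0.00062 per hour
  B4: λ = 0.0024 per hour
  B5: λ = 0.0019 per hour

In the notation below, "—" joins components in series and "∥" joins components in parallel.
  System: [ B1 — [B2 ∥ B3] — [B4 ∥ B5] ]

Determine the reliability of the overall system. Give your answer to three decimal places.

0.924

R(B1) = exp(−0.00030 × 100) = 0.97045
R(B2) = exp(−0.0022 × 100) = 0.80252
R(B3) = exp(−0.00062 × 100) = 0.93988
R(B4) = exp(−0.0024 × 100) = 0.78663
R(B5) = exp(−0.0019 × 100) = 0.82696
Parallel (B2 and B3): 1 − (1 − 0.80252)(1 − 0.93988) = 0.98813
Parallel (B4 and B5): 1 − (1 − 0.78663)(1 − 0.82696) = 0.96308
Series (B1, [0.98813], and [0.96308]): 0.97045 × 0.98813 × 0.96308 = 0.924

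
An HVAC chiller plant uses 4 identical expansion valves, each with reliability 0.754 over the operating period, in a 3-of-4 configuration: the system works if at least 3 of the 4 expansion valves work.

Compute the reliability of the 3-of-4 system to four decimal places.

R = Σ_{i=3}^{4} C(4,i) p^i (1−p)^{4−i} with p = 0.754
C(4,3)·0.754^3·0.246^1 = 0.421802
C(4,4)·0.754^4·0.246^0 = 0.323210
Sum = 0.7450

0.7450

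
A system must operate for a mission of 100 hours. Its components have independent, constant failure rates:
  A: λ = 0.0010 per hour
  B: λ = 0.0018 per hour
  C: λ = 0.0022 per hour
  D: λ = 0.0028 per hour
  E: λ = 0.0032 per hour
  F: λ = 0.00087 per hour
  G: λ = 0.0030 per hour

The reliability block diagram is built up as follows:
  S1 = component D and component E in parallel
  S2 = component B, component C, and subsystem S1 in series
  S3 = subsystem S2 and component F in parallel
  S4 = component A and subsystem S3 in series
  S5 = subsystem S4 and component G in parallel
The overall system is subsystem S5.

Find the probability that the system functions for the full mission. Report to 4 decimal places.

0.9680

R(A) = exp(−0.0010 × 100) = 0.904837
R(B) = exp(−0.0018 × 100) = 0.835270
R(C) = exp(−0.0022 × 100) = 0.802519
R(D) = exp(−0.0028 × 100) = 0.755784
R(E) = exp(−0.0032 × 100) = 0.726149
R(F) = exp(−0.00087 × 100) = 0.916677
R(G) = exp(−0.0030 × 100) = 0.740818
Parallel (D and E): 1 − (1 − 0.755784)(1 − 0.726149) = 0.933121
Series (B, C, and [0.933121]): 0.835270 × 0.802519 × 0.933121 = 0.625490
Parallel ([0.625490] and F): 1 − (1 − 0.625490)(1 − 0.916677) = 0.968795
Series (A and [0.968795]): 0.904837 × 0.968795 = 0.876602
Parallel ([0.876602] and G): 1 − (1 − 0.876602)(1 − 0.740818) = 0.9680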